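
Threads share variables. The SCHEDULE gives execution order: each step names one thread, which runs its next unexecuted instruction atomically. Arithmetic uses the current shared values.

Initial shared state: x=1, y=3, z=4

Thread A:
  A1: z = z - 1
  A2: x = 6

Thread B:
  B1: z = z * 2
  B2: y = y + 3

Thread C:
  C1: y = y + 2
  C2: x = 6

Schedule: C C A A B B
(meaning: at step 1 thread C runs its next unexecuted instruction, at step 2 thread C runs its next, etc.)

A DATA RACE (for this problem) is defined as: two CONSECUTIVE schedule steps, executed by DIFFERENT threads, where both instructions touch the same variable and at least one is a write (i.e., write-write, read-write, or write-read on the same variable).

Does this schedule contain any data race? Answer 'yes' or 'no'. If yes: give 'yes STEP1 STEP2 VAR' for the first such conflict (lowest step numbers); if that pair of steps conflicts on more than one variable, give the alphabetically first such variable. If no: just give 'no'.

Steps 1,2: same thread (C). No race.
Steps 2,3: C(r=-,w=x) vs A(r=z,w=z). No conflict.
Steps 3,4: same thread (A). No race.
Steps 4,5: A(r=-,w=x) vs B(r=z,w=z). No conflict.
Steps 5,6: same thread (B). No race.

Answer: no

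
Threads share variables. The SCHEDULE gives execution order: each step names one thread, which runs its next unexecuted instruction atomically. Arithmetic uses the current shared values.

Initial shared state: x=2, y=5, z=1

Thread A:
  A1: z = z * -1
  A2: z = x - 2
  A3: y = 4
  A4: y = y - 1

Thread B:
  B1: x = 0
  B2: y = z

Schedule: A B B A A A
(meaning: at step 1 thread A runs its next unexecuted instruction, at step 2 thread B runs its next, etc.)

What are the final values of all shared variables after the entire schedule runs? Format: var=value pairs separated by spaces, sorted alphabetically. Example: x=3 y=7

Answer: x=0 y=3 z=-2

Derivation:
Step 1: thread A executes A1 (z = z * -1). Shared: x=2 y=5 z=-1. PCs: A@1 B@0
Step 2: thread B executes B1 (x = 0). Shared: x=0 y=5 z=-1. PCs: A@1 B@1
Step 3: thread B executes B2 (y = z). Shared: x=0 y=-1 z=-1. PCs: A@1 B@2
Step 4: thread A executes A2 (z = x - 2). Shared: x=0 y=-1 z=-2. PCs: A@2 B@2
Step 5: thread A executes A3 (y = 4). Shared: x=0 y=4 z=-2. PCs: A@3 B@2
Step 6: thread A executes A4 (y = y - 1). Shared: x=0 y=3 z=-2. PCs: A@4 B@2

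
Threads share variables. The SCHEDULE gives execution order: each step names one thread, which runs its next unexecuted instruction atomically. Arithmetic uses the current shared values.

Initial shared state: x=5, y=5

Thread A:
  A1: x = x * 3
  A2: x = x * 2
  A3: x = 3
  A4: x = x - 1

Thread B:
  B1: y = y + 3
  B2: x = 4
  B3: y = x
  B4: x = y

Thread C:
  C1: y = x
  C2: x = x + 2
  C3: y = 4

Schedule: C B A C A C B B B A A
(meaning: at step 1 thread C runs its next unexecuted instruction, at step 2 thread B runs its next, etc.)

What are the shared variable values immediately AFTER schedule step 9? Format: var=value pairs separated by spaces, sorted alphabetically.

Answer: x=4 y=4

Derivation:
Step 1: thread C executes C1 (y = x). Shared: x=5 y=5. PCs: A@0 B@0 C@1
Step 2: thread B executes B1 (y = y + 3). Shared: x=5 y=8. PCs: A@0 B@1 C@1
Step 3: thread A executes A1 (x = x * 3). Shared: x=15 y=8. PCs: A@1 B@1 C@1
Step 4: thread C executes C2 (x = x + 2). Shared: x=17 y=8. PCs: A@1 B@1 C@2
Step 5: thread A executes A2 (x = x * 2). Shared: x=34 y=8. PCs: A@2 B@1 C@2
Step 6: thread C executes C3 (y = 4). Shared: x=34 y=4. PCs: A@2 B@1 C@3
Step 7: thread B executes B2 (x = 4). Shared: x=4 y=4. PCs: A@2 B@2 C@3
Step 8: thread B executes B3 (y = x). Shared: x=4 y=4. PCs: A@2 B@3 C@3
Step 9: thread B executes B4 (x = y). Shared: x=4 y=4. PCs: A@2 B@4 C@3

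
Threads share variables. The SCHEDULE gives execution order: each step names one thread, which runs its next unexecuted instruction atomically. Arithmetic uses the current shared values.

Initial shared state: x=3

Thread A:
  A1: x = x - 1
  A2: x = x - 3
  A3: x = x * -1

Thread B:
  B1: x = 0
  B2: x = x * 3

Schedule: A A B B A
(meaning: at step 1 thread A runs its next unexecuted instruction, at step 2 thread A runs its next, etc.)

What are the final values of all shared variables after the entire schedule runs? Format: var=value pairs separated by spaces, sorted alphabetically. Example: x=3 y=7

Step 1: thread A executes A1 (x = x - 1). Shared: x=2. PCs: A@1 B@0
Step 2: thread A executes A2 (x = x - 3). Shared: x=-1. PCs: A@2 B@0
Step 3: thread B executes B1 (x = 0). Shared: x=0. PCs: A@2 B@1
Step 4: thread B executes B2 (x = x * 3). Shared: x=0. PCs: A@2 B@2
Step 5: thread A executes A3 (x = x * -1). Shared: x=0. PCs: A@3 B@2

Answer: x=0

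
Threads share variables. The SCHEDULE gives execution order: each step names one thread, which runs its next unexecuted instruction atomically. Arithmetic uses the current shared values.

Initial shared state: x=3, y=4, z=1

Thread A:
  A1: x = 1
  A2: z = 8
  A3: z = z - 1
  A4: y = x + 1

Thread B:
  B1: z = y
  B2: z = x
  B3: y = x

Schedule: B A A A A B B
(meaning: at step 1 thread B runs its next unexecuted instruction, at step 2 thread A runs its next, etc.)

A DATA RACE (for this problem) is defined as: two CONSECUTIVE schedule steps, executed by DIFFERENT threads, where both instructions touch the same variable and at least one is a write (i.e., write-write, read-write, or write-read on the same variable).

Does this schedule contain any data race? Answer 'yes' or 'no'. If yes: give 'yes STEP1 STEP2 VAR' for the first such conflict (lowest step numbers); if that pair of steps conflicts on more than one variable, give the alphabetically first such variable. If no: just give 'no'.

Steps 1,2: B(r=y,w=z) vs A(r=-,w=x). No conflict.
Steps 2,3: same thread (A). No race.
Steps 3,4: same thread (A). No race.
Steps 4,5: same thread (A). No race.
Steps 5,6: A(r=x,w=y) vs B(r=x,w=z). No conflict.
Steps 6,7: same thread (B). No race.

Answer: no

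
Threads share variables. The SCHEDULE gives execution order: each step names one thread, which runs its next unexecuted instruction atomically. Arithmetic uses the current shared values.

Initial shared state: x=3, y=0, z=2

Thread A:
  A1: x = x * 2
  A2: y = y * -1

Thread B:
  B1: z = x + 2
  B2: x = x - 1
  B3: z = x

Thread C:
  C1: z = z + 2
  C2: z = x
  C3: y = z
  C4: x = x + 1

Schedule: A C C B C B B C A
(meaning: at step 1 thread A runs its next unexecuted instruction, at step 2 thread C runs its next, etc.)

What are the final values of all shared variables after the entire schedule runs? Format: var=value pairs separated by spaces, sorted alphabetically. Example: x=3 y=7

Step 1: thread A executes A1 (x = x * 2). Shared: x=6 y=0 z=2. PCs: A@1 B@0 C@0
Step 2: thread C executes C1 (z = z + 2). Shared: x=6 y=0 z=4. PCs: A@1 B@0 C@1
Step 3: thread C executes C2 (z = x). Shared: x=6 y=0 z=6. PCs: A@1 B@0 C@2
Step 4: thread B executes B1 (z = x + 2). Shared: x=6 y=0 z=8. PCs: A@1 B@1 C@2
Step 5: thread C executes C3 (y = z). Shared: x=6 y=8 z=8. PCs: A@1 B@1 C@3
Step 6: thread B executes B2 (x = x - 1). Shared: x=5 y=8 z=8. PCs: A@1 B@2 C@3
Step 7: thread B executes B3 (z = x). Shared: x=5 y=8 z=5. PCs: A@1 B@3 C@3
Step 8: thread C executes C4 (x = x + 1). Shared: x=6 y=8 z=5. PCs: A@1 B@3 C@4
Step 9: thread A executes A2 (y = y * -1). Shared: x=6 y=-8 z=5. PCs: A@2 B@3 C@4

Answer: x=6 y=-8 z=5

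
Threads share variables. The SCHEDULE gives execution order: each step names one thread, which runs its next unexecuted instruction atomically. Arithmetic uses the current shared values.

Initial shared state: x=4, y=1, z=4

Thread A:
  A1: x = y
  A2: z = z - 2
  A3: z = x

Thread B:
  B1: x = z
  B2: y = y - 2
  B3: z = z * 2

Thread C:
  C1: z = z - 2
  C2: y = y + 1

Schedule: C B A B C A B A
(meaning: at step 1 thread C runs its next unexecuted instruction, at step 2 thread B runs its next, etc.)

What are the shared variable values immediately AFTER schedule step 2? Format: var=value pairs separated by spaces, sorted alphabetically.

Step 1: thread C executes C1 (z = z - 2). Shared: x=4 y=1 z=2. PCs: A@0 B@0 C@1
Step 2: thread B executes B1 (x = z). Shared: x=2 y=1 z=2. PCs: A@0 B@1 C@1

Answer: x=2 y=1 z=2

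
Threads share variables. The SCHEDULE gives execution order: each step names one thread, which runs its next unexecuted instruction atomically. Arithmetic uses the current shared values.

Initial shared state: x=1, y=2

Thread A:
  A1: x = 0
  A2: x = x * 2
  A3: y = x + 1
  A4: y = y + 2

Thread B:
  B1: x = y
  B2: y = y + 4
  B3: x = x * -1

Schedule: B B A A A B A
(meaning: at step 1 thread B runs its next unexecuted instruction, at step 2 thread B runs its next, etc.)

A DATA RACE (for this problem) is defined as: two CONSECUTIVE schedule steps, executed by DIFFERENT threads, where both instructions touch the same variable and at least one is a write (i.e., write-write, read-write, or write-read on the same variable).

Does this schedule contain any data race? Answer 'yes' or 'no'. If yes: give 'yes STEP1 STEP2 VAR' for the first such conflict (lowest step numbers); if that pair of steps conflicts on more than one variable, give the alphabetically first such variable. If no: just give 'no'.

Steps 1,2: same thread (B). No race.
Steps 2,3: B(r=y,w=y) vs A(r=-,w=x). No conflict.
Steps 3,4: same thread (A). No race.
Steps 4,5: same thread (A). No race.
Steps 5,6: A(y = x + 1) vs B(x = x * -1). RACE on x (R-W).
Steps 6,7: B(r=x,w=x) vs A(r=y,w=y). No conflict.
First conflict at steps 5,6.

Answer: yes 5 6 x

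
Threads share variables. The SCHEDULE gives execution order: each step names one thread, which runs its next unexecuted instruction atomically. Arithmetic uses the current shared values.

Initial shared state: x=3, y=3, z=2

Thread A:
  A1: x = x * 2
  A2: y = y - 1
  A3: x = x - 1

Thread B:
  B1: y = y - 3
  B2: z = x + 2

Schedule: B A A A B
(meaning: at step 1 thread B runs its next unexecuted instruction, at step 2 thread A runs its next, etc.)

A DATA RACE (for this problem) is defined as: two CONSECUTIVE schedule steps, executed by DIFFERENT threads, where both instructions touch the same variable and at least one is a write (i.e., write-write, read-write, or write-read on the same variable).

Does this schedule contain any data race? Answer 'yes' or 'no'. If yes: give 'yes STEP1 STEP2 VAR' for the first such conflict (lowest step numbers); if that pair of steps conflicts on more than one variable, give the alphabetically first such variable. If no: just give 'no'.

Steps 1,2: B(r=y,w=y) vs A(r=x,w=x). No conflict.
Steps 2,3: same thread (A). No race.
Steps 3,4: same thread (A). No race.
Steps 4,5: A(x = x - 1) vs B(z = x + 2). RACE on x (W-R).
First conflict at steps 4,5.

Answer: yes 4 5 x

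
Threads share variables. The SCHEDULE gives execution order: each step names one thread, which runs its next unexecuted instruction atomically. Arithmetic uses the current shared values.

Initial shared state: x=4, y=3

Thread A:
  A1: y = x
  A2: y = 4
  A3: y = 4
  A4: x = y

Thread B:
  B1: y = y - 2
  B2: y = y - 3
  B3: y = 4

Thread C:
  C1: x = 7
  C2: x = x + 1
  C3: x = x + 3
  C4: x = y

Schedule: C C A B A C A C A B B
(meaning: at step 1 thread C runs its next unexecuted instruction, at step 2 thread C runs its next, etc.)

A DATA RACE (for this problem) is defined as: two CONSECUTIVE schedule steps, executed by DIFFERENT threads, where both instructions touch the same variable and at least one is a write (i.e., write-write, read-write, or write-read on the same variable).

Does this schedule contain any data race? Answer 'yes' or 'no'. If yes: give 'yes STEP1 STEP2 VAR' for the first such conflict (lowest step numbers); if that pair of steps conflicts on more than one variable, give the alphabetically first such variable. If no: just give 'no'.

Steps 1,2: same thread (C). No race.
Steps 2,3: C(x = x + 1) vs A(y = x). RACE on x (W-R).
Steps 3,4: A(y = x) vs B(y = y - 2). RACE on y (W-W).
Steps 4,5: B(y = y - 2) vs A(y = 4). RACE on y (W-W).
Steps 5,6: A(r=-,w=y) vs C(r=x,w=x). No conflict.
Steps 6,7: C(r=x,w=x) vs A(r=-,w=y). No conflict.
Steps 7,8: A(y = 4) vs C(x = y). RACE on y (W-R).
Steps 8,9: C(x = y) vs A(x = y). RACE on x (W-W).
Steps 9,10: A(x = y) vs B(y = y - 3). RACE on y (R-W).
Steps 10,11: same thread (B). No race.
First conflict at steps 2,3.

Answer: yes 2 3 x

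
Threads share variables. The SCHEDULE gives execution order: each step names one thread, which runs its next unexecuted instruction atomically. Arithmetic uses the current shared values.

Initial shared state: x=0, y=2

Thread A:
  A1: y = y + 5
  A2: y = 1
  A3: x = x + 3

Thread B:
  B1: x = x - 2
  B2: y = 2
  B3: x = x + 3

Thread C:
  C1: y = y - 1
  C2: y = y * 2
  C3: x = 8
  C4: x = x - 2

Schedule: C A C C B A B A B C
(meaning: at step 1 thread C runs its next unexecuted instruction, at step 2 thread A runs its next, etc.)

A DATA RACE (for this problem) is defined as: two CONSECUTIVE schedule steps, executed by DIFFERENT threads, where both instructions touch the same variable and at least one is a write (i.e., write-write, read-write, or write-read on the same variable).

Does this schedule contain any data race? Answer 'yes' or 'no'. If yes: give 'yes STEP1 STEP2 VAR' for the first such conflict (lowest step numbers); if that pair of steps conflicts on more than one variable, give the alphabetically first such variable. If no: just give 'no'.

Steps 1,2: C(y = y - 1) vs A(y = y + 5). RACE on y (W-W).
Steps 2,3: A(y = y + 5) vs C(y = y * 2). RACE on y (W-W).
Steps 3,4: same thread (C). No race.
Steps 4,5: C(x = 8) vs B(x = x - 2). RACE on x (W-W).
Steps 5,6: B(r=x,w=x) vs A(r=-,w=y). No conflict.
Steps 6,7: A(y = 1) vs B(y = 2). RACE on y (W-W).
Steps 7,8: B(r=-,w=y) vs A(r=x,w=x). No conflict.
Steps 8,9: A(x = x + 3) vs B(x = x + 3). RACE on x (W-W).
Steps 9,10: B(x = x + 3) vs C(x = x - 2). RACE on x (W-W).
First conflict at steps 1,2.

Answer: yes 1 2 y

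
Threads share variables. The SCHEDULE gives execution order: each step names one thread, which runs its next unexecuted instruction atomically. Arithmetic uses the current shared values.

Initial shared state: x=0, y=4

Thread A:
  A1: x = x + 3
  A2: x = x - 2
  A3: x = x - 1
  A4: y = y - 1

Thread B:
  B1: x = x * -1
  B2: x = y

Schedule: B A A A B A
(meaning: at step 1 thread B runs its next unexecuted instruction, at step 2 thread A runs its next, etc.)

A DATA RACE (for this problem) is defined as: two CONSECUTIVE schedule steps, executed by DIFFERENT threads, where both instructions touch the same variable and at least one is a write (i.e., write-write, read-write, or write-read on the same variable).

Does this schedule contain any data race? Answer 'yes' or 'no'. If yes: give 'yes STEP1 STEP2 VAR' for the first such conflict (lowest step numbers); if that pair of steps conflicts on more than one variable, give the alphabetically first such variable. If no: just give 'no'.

Answer: yes 1 2 x

Derivation:
Steps 1,2: B(x = x * -1) vs A(x = x + 3). RACE on x (W-W).
Steps 2,3: same thread (A). No race.
Steps 3,4: same thread (A). No race.
Steps 4,5: A(x = x - 1) vs B(x = y). RACE on x (W-W).
Steps 5,6: B(x = y) vs A(y = y - 1). RACE on y (R-W).
First conflict at steps 1,2.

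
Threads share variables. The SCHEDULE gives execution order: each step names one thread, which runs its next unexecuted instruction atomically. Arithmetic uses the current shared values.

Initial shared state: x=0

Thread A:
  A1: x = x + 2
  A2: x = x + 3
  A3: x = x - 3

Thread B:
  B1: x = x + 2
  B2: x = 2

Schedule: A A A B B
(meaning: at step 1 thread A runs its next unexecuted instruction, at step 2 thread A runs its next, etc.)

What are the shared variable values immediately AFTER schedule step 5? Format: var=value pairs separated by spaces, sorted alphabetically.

Step 1: thread A executes A1 (x = x + 2). Shared: x=2. PCs: A@1 B@0
Step 2: thread A executes A2 (x = x + 3). Shared: x=5. PCs: A@2 B@0
Step 3: thread A executes A3 (x = x - 3). Shared: x=2. PCs: A@3 B@0
Step 4: thread B executes B1 (x = x + 2). Shared: x=4. PCs: A@3 B@1
Step 5: thread B executes B2 (x = 2). Shared: x=2. PCs: A@3 B@2

Answer: x=2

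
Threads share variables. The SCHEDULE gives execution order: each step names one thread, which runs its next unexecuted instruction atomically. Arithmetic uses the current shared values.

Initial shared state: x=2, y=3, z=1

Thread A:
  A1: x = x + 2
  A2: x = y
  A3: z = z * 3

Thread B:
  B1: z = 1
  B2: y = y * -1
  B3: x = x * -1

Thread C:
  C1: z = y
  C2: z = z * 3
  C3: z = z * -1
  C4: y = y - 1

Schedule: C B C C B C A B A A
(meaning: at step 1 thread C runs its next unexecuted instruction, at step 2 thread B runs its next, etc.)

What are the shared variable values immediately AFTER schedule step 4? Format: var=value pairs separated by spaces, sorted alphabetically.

Step 1: thread C executes C1 (z = y). Shared: x=2 y=3 z=3. PCs: A@0 B@0 C@1
Step 2: thread B executes B1 (z = 1). Shared: x=2 y=3 z=1. PCs: A@0 B@1 C@1
Step 3: thread C executes C2 (z = z * 3). Shared: x=2 y=3 z=3. PCs: A@0 B@1 C@2
Step 4: thread C executes C3 (z = z * -1). Shared: x=2 y=3 z=-3. PCs: A@0 B@1 C@3

Answer: x=2 y=3 z=-3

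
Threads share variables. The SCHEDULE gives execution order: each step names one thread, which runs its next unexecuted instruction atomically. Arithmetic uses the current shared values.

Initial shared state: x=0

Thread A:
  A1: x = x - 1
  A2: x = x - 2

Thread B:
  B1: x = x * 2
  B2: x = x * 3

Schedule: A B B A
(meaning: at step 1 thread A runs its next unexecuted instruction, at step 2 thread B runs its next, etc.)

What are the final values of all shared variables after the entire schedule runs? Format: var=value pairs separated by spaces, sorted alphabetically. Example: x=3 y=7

Answer: x=-8

Derivation:
Step 1: thread A executes A1 (x = x - 1). Shared: x=-1. PCs: A@1 B@0
Step 2: thread B executes B1 (x = x * 2). Shared: x=-2. PCs: A@1 B@1
Step 3: thread B executes B2 (x = x * 3). Shared: x=-6. PCs: A@1 B@2
Step 4: thread A executes A2 (x = x - 2). Shared: x=-8. PCs: A@2 B@2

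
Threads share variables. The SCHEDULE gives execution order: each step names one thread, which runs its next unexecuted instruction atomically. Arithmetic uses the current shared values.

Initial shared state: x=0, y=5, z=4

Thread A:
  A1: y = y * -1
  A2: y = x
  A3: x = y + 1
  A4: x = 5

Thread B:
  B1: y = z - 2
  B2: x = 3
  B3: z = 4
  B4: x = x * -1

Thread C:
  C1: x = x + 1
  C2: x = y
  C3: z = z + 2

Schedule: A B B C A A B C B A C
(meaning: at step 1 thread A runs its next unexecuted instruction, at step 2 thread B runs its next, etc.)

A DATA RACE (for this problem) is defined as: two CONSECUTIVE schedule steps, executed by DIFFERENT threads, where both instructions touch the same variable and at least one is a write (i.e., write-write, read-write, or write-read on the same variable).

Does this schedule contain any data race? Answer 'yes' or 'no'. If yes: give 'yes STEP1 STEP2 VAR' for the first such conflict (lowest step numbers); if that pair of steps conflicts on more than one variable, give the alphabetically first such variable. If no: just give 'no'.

Answer: yes 1 2 y

Derivation:
Steps 1,2: A(y = y * -1) vs B(y = z - 2). RACE on y (W-W).
Steps 2,3: same thread (B). No race.
Steps 3,4: B(x = 3) vs C(x = x + 1). RACE on x (W-W).
Steps 4,5: C(x = x + 1) vs A(y = x). RACE on x (W-R).
Steps 5,6: same thread (A). No race.
Steps 6,7: A(r=y,w=x) vs B(r=-,w=z). No conflict.
Steps 7,8: B(r=-,w=z) vs C(r=y,w=x). No conflict.
Steps 8,9: C(x = y) vs B(x = x * -1). RACE on x (W-W).
Steps 9,10: B(x = x * -1) vs A(x = 5). RACE on x (W-W).
Steps 10,11: A(r=-,w=x) vs C(r=z,w=z). No conflict.
First conflict at steps 1,2.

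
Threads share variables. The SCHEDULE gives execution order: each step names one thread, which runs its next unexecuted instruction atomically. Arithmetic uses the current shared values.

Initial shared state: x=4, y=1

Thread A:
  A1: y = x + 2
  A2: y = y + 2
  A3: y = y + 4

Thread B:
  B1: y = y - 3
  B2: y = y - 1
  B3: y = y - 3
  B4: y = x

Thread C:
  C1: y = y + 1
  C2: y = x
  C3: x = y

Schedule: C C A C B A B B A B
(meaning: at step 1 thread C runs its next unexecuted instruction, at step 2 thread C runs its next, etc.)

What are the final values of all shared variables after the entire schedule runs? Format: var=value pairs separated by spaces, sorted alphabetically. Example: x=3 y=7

Step 1: thread C executes C1 (y = y + 1). Shared: x=4 y=2. PCs: A@0 B@0 C@1
Step 2: thread C executes C2 (y = x). Shared: x=4 y=4. PCs: A@0 B@0 C@2
Step 3: thread A executes A1 (y = x + 2). Shared: x=4 y=6. PCs: A@1 B@0 C@2
Step 4: thread C executes C3 (x = y). Shared: x=6 y=6. PCs: A@1 B@0 C@3
Step 5: thread B executes B1 (y = y - 3). Shared: x=6 y=3. PCs: A@1 B@1 C@3
Step 6: thread A executes A2 (y = y + 2). Shared: x=6 y=5. PCs: A@2 B@1 C@3
Step 7: thread B executes B2 (y = y - 1). Shared: x=6 y=4. PCs: A@2 B@2 C@3
Step 8: thread B executes B3 (y = y - 3). Shared: x=6 y=1. PCs: A@2 B@3 C@3
Step 9: thread A executes A3 (y = y + 4). Shared: x=6 y=5. PCs: A@3 B@3 C@3
Step 10: thread B executes B4 (y = x). Shared: x=6 y=6. PCs: A@3 B@4 C@3

Answer: x=6 y=6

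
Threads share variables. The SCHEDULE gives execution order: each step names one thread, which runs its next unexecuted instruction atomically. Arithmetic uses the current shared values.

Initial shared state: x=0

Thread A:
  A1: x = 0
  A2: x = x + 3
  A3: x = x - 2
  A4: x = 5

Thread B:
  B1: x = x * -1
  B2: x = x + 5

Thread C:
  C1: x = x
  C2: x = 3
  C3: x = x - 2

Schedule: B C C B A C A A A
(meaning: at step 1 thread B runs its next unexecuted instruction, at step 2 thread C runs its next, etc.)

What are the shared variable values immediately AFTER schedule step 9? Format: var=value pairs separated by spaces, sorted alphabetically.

Answer: x=5

Derivation:
Step 1: thread B executes B1 (x = x * -1). Shared: x=0. PCs: A@0 B@1 C@0
Step 2: thread C executes C1 (x = x). Shared: x=0. PCs: A@0 B@1 C@1
Step 3: thread C executes C2 (x = 3). Shared: x=3. PCs: A@0 B@1 C@2
Step 4: thread B executes B2 (x = x + 5). Shared: x=8. PCs: A@0 B@2 C@2
Step 5: thread A executes A1 (x = 0). Shared: x=0. PCs: A@1 B@2 C@2
Step 6: thread C executes C3 (x = x - 2). Shared: x=-2. PCs: A@1 B@2 C@3
Step 7: thread A executes A2 (x = x + 3). Shared: x=1. PCs: A@2 B@2 C@3
Step 8: thread A executes A3 (x = x - 2). Shared: x=-1. PCs: A@3 B@2 C@3
Step 9: thread A executes A4 (x = 5). Shared: x=5. PCs: A@4 B@2 C@3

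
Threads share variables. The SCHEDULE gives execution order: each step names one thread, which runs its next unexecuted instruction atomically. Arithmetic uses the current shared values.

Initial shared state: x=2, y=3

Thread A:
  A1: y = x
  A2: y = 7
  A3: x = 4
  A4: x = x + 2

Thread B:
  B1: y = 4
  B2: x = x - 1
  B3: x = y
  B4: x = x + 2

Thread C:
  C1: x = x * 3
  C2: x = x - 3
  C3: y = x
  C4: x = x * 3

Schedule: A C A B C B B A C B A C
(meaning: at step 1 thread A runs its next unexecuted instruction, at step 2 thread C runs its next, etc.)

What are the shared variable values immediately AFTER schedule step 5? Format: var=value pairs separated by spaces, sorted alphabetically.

Step 1: thread A executes A1 (y = x). Shared: x=2 y=2. PCs: A@1 B@0 C@0
Step 2: thread C executes C1 (x = x * 3). Shared: x=6 y=2. PCs: A@1 B@0 C@1
Step 3: thread A executes A2 (y = 7). Shared: x=6 y=7. PCs: A@2 B@0 C@1
Step 4: thread B executes B1 (y = 4). Shared: x=6 y=4. PCs: A@2 B@1 C@1
Step 5: thread C executes C2 (x = x - 3). Shared: x=3 y=4. PCs: A@2 B@1 C@2

Answer: x=3 y=4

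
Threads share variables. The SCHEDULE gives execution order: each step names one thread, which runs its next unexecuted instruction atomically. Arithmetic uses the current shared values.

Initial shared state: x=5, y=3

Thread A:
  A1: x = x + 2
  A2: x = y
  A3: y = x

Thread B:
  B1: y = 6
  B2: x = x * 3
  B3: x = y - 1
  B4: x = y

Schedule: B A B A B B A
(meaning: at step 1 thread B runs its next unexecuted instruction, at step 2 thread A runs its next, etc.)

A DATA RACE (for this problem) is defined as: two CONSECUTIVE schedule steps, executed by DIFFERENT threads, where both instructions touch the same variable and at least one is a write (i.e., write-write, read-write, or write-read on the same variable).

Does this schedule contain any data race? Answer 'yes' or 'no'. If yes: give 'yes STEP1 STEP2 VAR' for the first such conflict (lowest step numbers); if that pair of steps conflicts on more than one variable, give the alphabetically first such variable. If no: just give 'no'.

Answer: yes 2 3 x

Derivation:
Steps 1,2: B(r=-,w=y) vs A(r=x,w=x). No conflict.
Steps 2,3: A(x = x + 2) vs B(x = x * 3). RACE on x (W-W).
Steps 3,4: B(x = x * 3) vs A(x = y). RACE on x (W-W).
Steps 4,5: A(x = y) vs B(x = y - 1). RACE on x (W-W).
Steps 5,6: same thread (B). No race.
Steps 6,7: B(x = y) vs A(y = x). RACE on x (W-R), y (R-W). Multiple vars; alphabetically first is x.
First conflict at steps 2,3.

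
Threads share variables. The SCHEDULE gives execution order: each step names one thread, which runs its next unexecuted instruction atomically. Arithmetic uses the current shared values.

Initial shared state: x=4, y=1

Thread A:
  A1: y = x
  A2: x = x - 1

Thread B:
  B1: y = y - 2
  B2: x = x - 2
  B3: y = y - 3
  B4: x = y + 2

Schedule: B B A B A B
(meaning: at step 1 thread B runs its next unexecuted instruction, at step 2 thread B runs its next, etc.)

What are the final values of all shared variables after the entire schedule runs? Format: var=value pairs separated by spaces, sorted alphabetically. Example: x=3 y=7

Step 1: thread B executes B1 (y = y - 2). Shared: x=4 y=-1. PCs: A@0 B@1
Step 2: thread B executes B2 (x = x - 2). Shared: x=2 y=-1. PCs: A@0 B@2
Step 3: thread A executes A1 (y = x). Shared: x=2 y=2. PCs: A@1 B@2
Step 4: thread B executes B3 (y = y - 3). Shared: x=2 y=-1. PCs: A@1 B@3
Step 5: thread A executes A2 (x = x - 1). Shared: x=1 y=-1. PCs: A@2 B@3
Step 6: thread B executes B4 (x = y + 2). Shared: x=1 y=-1. PCs: A@2 B@4

Answer: x=1 y=-1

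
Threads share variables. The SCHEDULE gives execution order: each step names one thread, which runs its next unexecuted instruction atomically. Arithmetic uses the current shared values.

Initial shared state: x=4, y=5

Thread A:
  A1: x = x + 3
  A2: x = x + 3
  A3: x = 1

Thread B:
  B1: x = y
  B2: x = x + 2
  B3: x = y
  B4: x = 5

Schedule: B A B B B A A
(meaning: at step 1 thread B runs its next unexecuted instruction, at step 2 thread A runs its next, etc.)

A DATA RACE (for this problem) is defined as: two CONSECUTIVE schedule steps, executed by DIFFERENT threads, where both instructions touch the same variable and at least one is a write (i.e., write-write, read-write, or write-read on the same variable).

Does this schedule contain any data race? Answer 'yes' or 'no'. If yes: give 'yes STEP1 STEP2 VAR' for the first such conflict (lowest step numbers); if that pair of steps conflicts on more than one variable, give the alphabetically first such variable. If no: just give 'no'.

Steps 1,2: B(x = y) vs A(x = x + 3). RACE on x (W-W).
Steps 2,3: A(x = x + 3) vs B(x = x + 2). RACE on x (W-W).
Steps 3,4: same thread (B). No race.
Steps 4,5: same thread (B). No race.
Steps 5,6: B(x = 5) vs A(x = x + 3). RACE on x (W-W).
Steps 6,7: same thread (A). No race.
First conflict at steps 1,2.

Answer: yes 1 2 x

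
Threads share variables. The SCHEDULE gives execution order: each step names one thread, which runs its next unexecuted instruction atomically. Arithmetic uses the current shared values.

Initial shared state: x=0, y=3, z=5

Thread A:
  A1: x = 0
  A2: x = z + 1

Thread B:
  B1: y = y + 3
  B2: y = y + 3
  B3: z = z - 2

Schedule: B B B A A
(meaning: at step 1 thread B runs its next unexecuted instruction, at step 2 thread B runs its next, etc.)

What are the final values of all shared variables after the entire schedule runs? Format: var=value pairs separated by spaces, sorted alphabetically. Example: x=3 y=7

Answer: x=4 y=9 z=3

Derivation:
Step 1: thread B executes B1 (y = y + 3). Shared: x=0 y=6 z=5. PCs: A@0 B@1
Step 2: thread B executes B2 (y = y + 3). Shared: x=0 y=9 z=5. PCs: A@0 B@2
Step 3: thread B executes B3 (z = z - 2). Shared: x=0 y=9 z=3. PCs: A@0 B@3
Step 4: thread A executes A1 (x = 0). Shared: x=0 y=9 z=3. PCs: A@1 B@3
Step 5: thread A executes A2 (x = z + 1). Shared: x=4 y=9 z=3. PCs: A@2 B@3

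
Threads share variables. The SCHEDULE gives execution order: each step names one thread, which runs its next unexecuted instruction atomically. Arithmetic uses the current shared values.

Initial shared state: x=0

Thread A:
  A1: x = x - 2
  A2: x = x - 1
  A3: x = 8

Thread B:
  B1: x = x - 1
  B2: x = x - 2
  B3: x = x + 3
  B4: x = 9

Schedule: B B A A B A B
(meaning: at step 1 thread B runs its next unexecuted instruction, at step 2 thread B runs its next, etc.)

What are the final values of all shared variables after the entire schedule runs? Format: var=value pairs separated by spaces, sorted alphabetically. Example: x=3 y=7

Step 1: thread B executes B1 (x = x - 1). Shared: x=-1. PCs: A@0 B@1
Step 2: thread B executes B2 (x = x - 2). Shared: x=-3. PCs: A@0 B@2
Step 3: thread A executes A1 (x = x - 2). Shared: x=-5. PCs: A@1 B@2
Step 4: thread A executes A2 (x = x - 1). Shared: x=-6. PCs: A@2 B@2
Step 5: thread B executes B3 (x = x + 3). Shared: x=-3. PCs: A@2 B@3
Step 6: thread A executes A3 (x = 8). Shared: x=8. PCs: A@3 B@3
Step 7: thread B executes B4 (x = 9). Shared: x=9. PCs: A@3 B@4

Answer: x=9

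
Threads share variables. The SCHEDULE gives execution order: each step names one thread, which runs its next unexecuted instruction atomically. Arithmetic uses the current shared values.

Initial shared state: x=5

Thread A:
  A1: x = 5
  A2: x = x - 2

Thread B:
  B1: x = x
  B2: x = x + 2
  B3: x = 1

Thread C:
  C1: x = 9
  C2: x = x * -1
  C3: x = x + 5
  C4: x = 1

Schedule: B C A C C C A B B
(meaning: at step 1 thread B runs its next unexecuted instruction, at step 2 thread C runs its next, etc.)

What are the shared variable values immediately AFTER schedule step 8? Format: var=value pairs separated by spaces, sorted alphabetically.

Step 1: thread B executes B1 (x = x). Shared: x=5. PCs: A@0 B@1 C@0
Step 2: thread C executes C1 (x = 9). Shared: x=9. PCs: A@0 B@1 C@1
Step 3: thread A executes A1 (x = 5). Shared: x=5. PCs: A@1 B@1 C@1
Step 4: thread C executes C2 (x = x * -1). Shared: x=-5. PCs: A@1 B@1 C@2
Step 5: thread C executes C3 (x = x + 5). Shared: x=0. PCs: A@1 B@1 C@3
Step 6: thread C executes C4 (x = 1). Shared: x=1. PCs: A@1 B@1 C@4
Step 7: thread A executes A2 (x = x - 2). Shared: x=-1. PCs: A@2 B@1 C@4
Step 8: thread B executes B2 (x = x + 2). Shared: x=1. PCs: A@2 B@2 C@4

Answer: x=1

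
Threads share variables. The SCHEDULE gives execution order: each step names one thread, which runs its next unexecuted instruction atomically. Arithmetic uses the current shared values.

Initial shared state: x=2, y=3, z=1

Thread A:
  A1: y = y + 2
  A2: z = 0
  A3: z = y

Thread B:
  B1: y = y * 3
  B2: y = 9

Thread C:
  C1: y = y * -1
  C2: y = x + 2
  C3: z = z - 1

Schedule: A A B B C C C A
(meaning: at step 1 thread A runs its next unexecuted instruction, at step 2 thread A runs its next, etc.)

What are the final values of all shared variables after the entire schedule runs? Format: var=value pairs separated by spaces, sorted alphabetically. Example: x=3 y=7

Step 1: thread A executes A1 (y = y + 2). Shared: x=2 y=5 z=1. PCs: A@1 B@0 C@0
Step 2: thread A executes A2 (z = 0). Shared: x=2 y=5 z=0. PCs: A@2 B@0 C@0
Step 3: thread B executes B1 (y = y * 3). Shared: x=2 y=15 z=0. PCs: A@2 B@1 C@0
Step 4: thread B executes B2 (y = 9). Shared: x=2 y=9 z=0. PCs: A@2 B@2 C@0
Step 5: thread C executes C1 (y = y * -1). Shared: x=2 y=-9 z=0. PCs: A@2 B@2 C@1
Step 6: thread C executes C2 (y = x + 2). Shared: x=2 y=4 z=0. PCs: A@2 B@2 C@2
Step 7: thread C executes C3 (z = z - 1). Shared: x=2 y=4 z=-1. PCs: A@2 B@2 C@3
Step 8: thread A executes A3 (z = y). Shared: x=2 y=4 z=4. PCs: A@3 B@2 C@3

Answer: x=2 y=4 z=4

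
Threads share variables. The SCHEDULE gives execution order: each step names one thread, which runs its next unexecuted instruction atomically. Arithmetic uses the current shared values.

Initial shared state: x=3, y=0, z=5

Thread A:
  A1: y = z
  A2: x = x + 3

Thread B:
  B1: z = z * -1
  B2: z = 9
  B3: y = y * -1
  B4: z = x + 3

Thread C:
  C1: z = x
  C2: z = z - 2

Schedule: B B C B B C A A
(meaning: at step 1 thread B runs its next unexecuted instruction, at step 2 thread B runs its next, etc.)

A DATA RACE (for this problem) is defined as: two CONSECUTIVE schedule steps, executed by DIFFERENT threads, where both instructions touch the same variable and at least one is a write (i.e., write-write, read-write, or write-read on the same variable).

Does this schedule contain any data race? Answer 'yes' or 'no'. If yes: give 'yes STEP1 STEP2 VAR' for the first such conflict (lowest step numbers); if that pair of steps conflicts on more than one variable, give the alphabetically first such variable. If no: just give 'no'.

Steps 1,2: same thread (B). No race.
Steps 2,3: B(z = 9) vs C(z = x). RACE on z (W-W).
Steps 3,4: C(r=x,w=z) vs B(r=y,w=y). No conflict.
Steps 4,5: same thread (B). No race.
Steps 5,6: B(z = x + 3) vs C(z = z - 2). RACE on z (W-W).
Steps 6,7: C(z = z - 2) vs A(y = z). RACE on z (W-R).
Steps 7,8: same thread (A). No race.
First conflict at steps 2,3.

Answer: yes 2 3 z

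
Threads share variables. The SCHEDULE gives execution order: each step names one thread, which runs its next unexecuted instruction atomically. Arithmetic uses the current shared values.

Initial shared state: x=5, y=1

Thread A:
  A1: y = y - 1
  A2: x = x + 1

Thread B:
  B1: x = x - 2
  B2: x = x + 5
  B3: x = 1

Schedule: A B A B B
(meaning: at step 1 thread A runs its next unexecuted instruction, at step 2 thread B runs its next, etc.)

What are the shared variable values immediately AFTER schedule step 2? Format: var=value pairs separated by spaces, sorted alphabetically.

Step 1: thread A executes A1 (y = y - 1). Shared: x=5 y=0. PCs: A@1 B@0
Step 2: thread B executes B1 (x = x - 2). Shared: x=3 y=0. PCs: A@1 B@1

Answer: x=3 y=0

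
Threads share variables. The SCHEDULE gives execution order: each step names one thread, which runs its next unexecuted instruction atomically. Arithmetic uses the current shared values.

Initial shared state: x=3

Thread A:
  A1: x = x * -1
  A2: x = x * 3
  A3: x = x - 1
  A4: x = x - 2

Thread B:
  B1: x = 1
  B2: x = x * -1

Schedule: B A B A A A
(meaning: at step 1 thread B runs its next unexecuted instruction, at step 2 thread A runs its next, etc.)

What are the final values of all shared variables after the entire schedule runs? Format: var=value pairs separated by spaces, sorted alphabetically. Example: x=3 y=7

Answer: x=0

Derivation:
Step 1: thread B executes B1 (x = 1). Shared: x=1. PCs: A@0 B@1
Step 2: thread A executes A1 (x = x * -1). Shared: x=-1. PCs: A@1 B@1
Step 3: thread B executes B2 (x = x * -1). Shared: x=1. PCs: A@1 B@2
Step 4: thread A executes A2 (x = x * 3). Shared: x=3. PCs: A@2 B@2
Step 5: thread A executes A3 (x = x - 1). Shared: x=2. PCs: A@3 B@2
Step 6: thread A executes A4 (x = x - 2). Shared: x=0. PCs: A@4 B@2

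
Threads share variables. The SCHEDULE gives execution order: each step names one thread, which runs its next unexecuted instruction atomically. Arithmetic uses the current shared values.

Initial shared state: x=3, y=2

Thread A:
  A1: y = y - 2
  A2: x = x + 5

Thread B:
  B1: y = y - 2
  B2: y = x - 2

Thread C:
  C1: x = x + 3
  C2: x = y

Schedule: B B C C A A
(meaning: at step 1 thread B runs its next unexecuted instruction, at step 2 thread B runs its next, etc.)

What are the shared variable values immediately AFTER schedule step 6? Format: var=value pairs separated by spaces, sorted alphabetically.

Step 1: thread B executes B1 (y = y - 2). Shared: x=3 y=0. PCs: A@0 B@1 C@0
Step 2: thread B executes B2 (y = x - 2). Shared: x=3 y=1. PCs: A@0 B@2 C@0
Step 3: thread C executes C1 (x = x + 3). Shared: x=6 y=1. PCs: A@0 B@2 C@1
Step 4: thread C executes C2 (x = y). Shared: x=1 y=1. PCs: A@0 B@2 C@2
Step 5: thread A executes A1 (y = y - 2). Shared: x=1 y=-1. PCs: A@1 B@2 C@2
Step 6: thread A executes A2 (x = x + 5). Shared: x=6 y=-1. PCs: A@2 B@2 C@2

Answer: x=6 y=-1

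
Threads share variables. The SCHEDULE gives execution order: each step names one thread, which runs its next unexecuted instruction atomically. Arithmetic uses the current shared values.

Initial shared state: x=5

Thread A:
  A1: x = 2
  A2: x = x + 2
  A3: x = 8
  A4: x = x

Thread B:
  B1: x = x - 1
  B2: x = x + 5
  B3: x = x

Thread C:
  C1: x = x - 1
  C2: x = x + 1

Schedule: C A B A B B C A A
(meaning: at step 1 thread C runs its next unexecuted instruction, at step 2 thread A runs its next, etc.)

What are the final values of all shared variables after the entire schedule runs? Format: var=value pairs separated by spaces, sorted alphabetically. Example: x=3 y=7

Step 1: thread C executes C1 (x = x - 1). Shared: x=4. PCs: A@0 B@0 C@1
Step 2: thread A executes A1 (x = 2). Shared: x=2. PCs: A@1 B@0 C@1
Step 3: thread B executes B1 (x = x - 1). Shared: x=1. PCs: A@1 B@1 C@1
Step 4: thread A executes A2 (x = x + 2). Shared: x=3. PCs: A@2 B@1 C@1
Step 5: thread B executes B2 (x = x + 5). Shared: x=8. PCs: A@2 B@2 C@1
Step 6: thread B executes B3 (x = x). Shared: x=8. PCs: A@2 B@3 C@1
Step 7: thread C executes C2 (x = x + 1). Shared: x=9. PCs: A@2 B@3 C@2
Step 8: thread A executes A3 (x = 8). Shared: x=8. PCs: A@3 B@3 C@2
Step 9: thread A executes A4 (x = x). Shared: x=8. PCs: A@4 B@3 C@2

Answer: x=8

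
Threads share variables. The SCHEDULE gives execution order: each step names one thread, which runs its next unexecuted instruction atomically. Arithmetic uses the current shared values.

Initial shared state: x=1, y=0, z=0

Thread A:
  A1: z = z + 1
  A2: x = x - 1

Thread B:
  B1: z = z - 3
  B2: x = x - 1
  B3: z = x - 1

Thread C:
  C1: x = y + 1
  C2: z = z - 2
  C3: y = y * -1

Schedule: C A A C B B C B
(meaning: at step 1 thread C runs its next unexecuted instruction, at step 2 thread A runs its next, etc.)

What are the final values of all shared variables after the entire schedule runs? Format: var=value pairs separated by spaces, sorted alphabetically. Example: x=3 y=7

Answer: x=-1 y=0 z=-2

Derivation:
Step 1: thread C executes C1 (x = y + 1). Shared: x=1 y=0 z=0. PCs: A@0 B@0 C@1
Step 2: thread A executes A1 (z = z + 1). Shared: x=1 y=0 z=1. PCs: A@1 B@0 C@1
Step 3: thread A executes A2 (x = x - 1). Shared: x=0 y=0 z=1. PCs: A@2 B@0 C@1
Step 4: thread C executes C2 (z = z - 2). Shared: x=0 y=0 z=-1. PCs: A@2 B@0 C@2
Step 5: thread B executes B1 (z = z - 3). Shared: x=0 y=0 z=-4. PCs: A@2 B@1 C@2
Step 6: thread B executes B2 (x = x - 1). Shared: x=-1 y=0 z=-4. PCs: A@2 B@2 C@2
Step 7: thread C executes C3 (y = y * -1). Shared: x=-1 y=0 z=-4. PCs: A@2 B@2 C@3
Step 8: thread B executes B3 (z = x - 1). Shared: x=-1 y=0 z=-2. PCs: A@2 B@3 C@3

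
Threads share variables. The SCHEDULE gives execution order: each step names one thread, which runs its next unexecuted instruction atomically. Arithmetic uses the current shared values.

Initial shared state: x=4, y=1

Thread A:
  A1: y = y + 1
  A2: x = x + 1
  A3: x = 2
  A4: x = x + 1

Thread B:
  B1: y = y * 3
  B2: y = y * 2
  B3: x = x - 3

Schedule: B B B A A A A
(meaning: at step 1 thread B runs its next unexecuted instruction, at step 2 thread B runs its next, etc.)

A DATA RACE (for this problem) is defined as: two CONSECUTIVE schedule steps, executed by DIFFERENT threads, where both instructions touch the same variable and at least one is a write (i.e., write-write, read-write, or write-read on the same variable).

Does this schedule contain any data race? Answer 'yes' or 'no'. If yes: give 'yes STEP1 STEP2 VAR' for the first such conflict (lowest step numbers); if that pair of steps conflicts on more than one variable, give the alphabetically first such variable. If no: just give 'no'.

Answer: no

Derivation:
Steps 1,2: same thread (B). No race.
Steps 2,3: same thread (B). No race.
Steps 3,4: B(r=x,w=x) vs A(r=y,w=y). No conflict.
Steps 4,5: same thread (A). No race.
Steps 5,6: same thread (A). No race.
Steps 6,7: same thread (A). No race.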